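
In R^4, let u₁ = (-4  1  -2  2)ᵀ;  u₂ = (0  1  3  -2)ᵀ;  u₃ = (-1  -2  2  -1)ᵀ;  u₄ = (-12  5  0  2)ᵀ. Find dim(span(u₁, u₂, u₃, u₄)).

Form the matrix with u₁, u₂, u₃, u₄ as columns and reduce.
Exactly 3 pivots survive; hence the rank is 3.

dim = 3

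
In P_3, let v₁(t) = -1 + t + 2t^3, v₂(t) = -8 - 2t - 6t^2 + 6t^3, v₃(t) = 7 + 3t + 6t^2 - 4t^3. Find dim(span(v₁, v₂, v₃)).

dim = 2

Use coordinates relative to {1, t, …, t^3}.
Row-reduce the 3×4 matrix with these as rows.
Reduction leaves 2 leading entries, giving rank 2.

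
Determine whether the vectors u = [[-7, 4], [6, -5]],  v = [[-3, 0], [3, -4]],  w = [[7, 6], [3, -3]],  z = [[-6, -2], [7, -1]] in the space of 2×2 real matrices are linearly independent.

Take coordinates with respect to the standard basis {E₁₁, E₁₂, E₂₁, E₂₂}.
Row-reduce the matrix whose columns are u, v, w, z.
The reduction yields 4 nonzero rows, so the rank is 4.
Since rank = 4 (the number of vectors), the set is linearly independent.

linearly independent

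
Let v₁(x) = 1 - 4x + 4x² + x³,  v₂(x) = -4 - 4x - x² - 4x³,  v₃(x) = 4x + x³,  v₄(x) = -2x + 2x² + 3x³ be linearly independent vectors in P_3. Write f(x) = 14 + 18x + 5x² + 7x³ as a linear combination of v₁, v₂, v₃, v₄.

f = 2v₁ - 3v₂ + 2v₃ - 3v₄

Work in coordinates with respect to the standard basis {1, x, …, x³}.
Set up the augmented matrix [v₁ | v₂ | v₃ | v₄ | f] and row-reduce.
The system has the unique solution (α₁, …, α₄) = (2, -3, 2, -3).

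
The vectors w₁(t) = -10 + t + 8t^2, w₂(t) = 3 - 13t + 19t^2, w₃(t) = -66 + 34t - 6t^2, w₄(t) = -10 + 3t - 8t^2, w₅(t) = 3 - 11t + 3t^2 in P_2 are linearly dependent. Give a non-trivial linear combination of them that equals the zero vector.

Take coordinates with respect to {1, t, t^2}.
Write the vectors as columns of a matrix and find a nonzero vector in its null space.
The free variable yields coefficients (5, -2, -1, 1, 0) (any nonzero multiple also works).

5w₁ - 2w₂ - w₃ + w₄ = 0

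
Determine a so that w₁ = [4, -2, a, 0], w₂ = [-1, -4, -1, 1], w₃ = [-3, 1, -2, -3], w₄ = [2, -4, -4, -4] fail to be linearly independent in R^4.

Dependence holds iff the 4×4 matrix [w₁ w₂ w₃ w₄] is singular.
The determinant works out to 98*a + 28.
Solving 98*a + 28 = 0 yields a = -2/7.

a = -2/7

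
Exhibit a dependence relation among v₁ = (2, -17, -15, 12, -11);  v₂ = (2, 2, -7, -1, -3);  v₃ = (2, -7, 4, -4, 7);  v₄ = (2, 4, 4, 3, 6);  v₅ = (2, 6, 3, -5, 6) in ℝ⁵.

Row-reduce the matrix with v₁, v₂, v₃, v₄, v₅ as columns; the null space gives the coefficients.
The free variable yields coefficients (1, -2, -1, -1, 3) (any nonzero multiple also works).

v₁ - 2v₂ - v₃ - v₄ + 3v₅ = 0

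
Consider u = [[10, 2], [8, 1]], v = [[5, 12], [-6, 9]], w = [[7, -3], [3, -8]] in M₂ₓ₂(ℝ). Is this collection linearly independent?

linearly independent

Take coordinates with respect to the standard basis {E₁₁, E₁₂, E₂₁, E₂₂}.
Row-reduce the matrix whose columns are u, v, w.
The reduction yields 3 nonzero rows, so the rank is 3.
Since rank = 3 (the number of vectors), the set is linearly independent.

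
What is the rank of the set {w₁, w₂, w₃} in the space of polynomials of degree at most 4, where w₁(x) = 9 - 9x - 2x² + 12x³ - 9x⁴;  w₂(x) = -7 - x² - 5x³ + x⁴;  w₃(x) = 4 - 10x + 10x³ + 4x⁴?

Pass to coordinate vectors with respect to the basis {1, x, …, x⁴}.
Form the matrix with w₁, w₂, w₃ as columns and reduce.
The echelon form has 3 nonzero rows, so the rank is 3.

3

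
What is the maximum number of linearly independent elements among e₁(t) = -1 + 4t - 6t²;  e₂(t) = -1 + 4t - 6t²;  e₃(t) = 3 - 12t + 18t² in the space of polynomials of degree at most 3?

Pass to coordinate vectors with respect to the basis {1, t, …, t³}.
Row-reduce the 3×4 matrix with these as rows.
There is 1 pivot column, so rank = 1.

1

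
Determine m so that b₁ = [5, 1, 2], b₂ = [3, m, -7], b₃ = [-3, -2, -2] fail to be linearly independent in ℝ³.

The vectors are dependent exactly when the determinant of the matrix with rows b₁, b₂, b₃ vanishes.
Expanding, det = -4*m - 55.
This vanishes exactly when m = -55/4.

m = -55/4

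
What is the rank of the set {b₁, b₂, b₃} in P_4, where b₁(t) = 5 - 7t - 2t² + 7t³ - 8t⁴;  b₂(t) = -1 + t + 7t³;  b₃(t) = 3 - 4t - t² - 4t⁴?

rank 2

Use coordinates relative to {1, t, …, t⁴}.
Apply Gaussian elimination to the matrix whose rows are b₁, b₂, b₃.
The echelon form has 2 nonzero rows, so the rank is 2.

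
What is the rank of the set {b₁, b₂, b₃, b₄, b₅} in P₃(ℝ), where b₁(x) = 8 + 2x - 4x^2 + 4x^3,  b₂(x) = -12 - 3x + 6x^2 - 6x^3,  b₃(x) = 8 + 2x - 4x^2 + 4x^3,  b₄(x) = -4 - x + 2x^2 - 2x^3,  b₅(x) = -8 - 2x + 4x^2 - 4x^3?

Use coordinates relative to {1, x, …, x^3}.
Form the matrix with b₁, b₂, b₃, b₄, b₅ as columns and reduce.
Exactly 1 pivot survives; hence the rank is 1.
(With 5 elements in a 4-dimensional space the rank is at most 4.)

rank 1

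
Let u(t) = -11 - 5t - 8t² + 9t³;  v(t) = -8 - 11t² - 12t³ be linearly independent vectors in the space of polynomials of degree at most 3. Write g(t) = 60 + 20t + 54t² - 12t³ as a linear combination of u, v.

g = -4u - 2v

Take coordinate vectors relative to {1, t, …, t³}.
Write g = c₁u + c₂v and equate components.
Back-substitution yields (c₁, c₂) = (-4, -2).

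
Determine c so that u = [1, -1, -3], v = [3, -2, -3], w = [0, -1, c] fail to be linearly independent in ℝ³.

c = -6

The vectors are dependent exactly when the determinant of the matrix with rows u, v, w vanishes.
Cofactor expansion gives det = c + 6.
Solving c + 6 = 0 yields c = -6.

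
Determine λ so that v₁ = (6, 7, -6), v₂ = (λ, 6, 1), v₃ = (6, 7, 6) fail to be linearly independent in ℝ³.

λ = 36/7

Place the vectors as rows of a 3×3 matrix; dependence ⇔ determinant zero.
The determinant works out to 432 - 84*λ.
Solving 432 - 84*λ = 0 yields λ = 36/7.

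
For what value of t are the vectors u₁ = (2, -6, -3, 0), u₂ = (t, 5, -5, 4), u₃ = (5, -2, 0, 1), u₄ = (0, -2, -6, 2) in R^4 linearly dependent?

t = 1/3

Dependence holds iff the 4×4 matrix [u₁ u₂ u₃ u₄] is singular.
Cofactor expansion gives det = 42*t - 14.
Setting this to zero gives t = 1/3.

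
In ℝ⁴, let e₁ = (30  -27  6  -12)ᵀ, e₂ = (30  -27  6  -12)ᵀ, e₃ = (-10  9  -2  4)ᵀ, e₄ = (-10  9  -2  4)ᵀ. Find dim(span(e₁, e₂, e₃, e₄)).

Row-reduce the 4×4 matrix with these as rows.
There is 1 pivot column, so rank = 1.

dim = 1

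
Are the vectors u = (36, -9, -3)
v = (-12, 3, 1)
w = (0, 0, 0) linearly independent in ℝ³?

linearly dependent

One of the vectors is the zero vector, so the set is linearly dependent.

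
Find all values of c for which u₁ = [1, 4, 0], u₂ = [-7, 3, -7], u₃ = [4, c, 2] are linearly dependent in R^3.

c = 50/7

The set is linearly dependent precisely when det[u₁; u₂; u₃] = 0.
Expanding, det = 7*c - 50.
This vanishes exactly when c = 50/7.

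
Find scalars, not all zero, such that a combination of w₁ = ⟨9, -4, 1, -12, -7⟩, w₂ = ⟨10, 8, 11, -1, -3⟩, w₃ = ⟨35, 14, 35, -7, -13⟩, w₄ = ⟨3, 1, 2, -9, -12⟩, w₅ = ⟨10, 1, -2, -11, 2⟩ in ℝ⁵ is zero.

Solve the homogeneous system with w₁, w₂, w₃, w₄, w₅ as columns by row-reducing the coefficient matrix.
The free variable yields coefficients (2, 3, -1, -1, -1) (any nonzero multiple also works).

2w₁ + 3w₂ - w₃ - w₄ - w₅ = 0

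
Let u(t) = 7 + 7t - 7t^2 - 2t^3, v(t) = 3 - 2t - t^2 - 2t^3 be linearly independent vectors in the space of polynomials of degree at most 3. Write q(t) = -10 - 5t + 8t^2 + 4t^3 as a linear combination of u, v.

q = -u - v

Identify each element with its coordinate vector in ℝ⁴ via {1, t, …, t^3}.
Solve the system with u, v as columns and q as the right-hand side.
The system has the unique solution (a₁, a₂) = (-1, -1).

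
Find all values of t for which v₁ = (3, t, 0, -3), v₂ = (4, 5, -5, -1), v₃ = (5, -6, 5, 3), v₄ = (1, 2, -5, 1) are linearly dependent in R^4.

t = 17/4

The vectors are dependent exactly when the determinant of the matrix with rows v₁, v₂, v₃, v₄ vanishes.
The determinant works out to 510 - 120*t.
Solving 510 - 120*t = 0 yields t = 17/4.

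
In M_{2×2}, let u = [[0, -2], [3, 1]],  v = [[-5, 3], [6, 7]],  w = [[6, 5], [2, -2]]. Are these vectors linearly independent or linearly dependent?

Write each element as a coordinate vector in ℝ⁴ using {E₁₁, E₁₂, E₂₁, E₂₂}.
Place the vectors as rows of a 3×4 matrix and reduce to echelon form.
The reduction yields 3 nonzero rows, so the rank is 3.
Since rank = 3 (the number of vectors), the set is linearly independent.

linearly independent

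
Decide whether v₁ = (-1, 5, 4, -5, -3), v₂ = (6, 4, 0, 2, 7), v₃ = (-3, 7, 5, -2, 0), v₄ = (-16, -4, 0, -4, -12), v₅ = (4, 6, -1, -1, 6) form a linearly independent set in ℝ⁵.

linearly dependent

Place the vectors as rows of a 5×5 matrix and reduce to echelon form.
The reduction yields 4 nonzero rows, so the rank is 4.
Since rank 4 < 5, the set is linearly dependent.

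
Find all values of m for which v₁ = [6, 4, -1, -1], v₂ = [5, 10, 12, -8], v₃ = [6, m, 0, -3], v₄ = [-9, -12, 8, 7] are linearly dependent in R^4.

m = 6

Dependence holds iff the 4×4 matrix [v₁ v₂ v₃ v₄] is singular.
Cofactor expansion gives det = 4218 - 703*m.
Setting this to zero gives m = 6.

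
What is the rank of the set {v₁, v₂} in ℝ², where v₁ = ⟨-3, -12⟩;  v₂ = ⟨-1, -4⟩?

1

Apply Gaussian elimination to the matrix whose rows are v₁, v₂.
There is 1 pivot column, so rank = 1.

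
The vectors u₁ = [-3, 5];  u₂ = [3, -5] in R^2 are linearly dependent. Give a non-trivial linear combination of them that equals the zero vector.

u₁ + u₂ = 0

Write the vectors as columns of a matrix and find a nonzero vector in its null space.
The free variable yields coefficients (1, 1) (any nonzero multiple also works).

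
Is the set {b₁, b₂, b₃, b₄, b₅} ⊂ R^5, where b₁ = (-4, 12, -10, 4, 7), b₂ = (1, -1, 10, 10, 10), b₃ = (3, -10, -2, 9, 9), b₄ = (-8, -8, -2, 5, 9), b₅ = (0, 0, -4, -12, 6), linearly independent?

Place the vectors as rows of a 5×5 matrix and reduce to echelon form.
The reduction yields 5 nonzero rows, so the rank is 5.
Since rank = 5 (the number of vectors), the set is linearly independent.

linearly independent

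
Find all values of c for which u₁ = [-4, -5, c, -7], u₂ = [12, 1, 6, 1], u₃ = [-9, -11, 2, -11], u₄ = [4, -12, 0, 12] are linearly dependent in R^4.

c = 16/9

Dependence holds iff the 4×4 matrix [u₁ u₂ u₃ u₄] is singular.
Cofactor expansion gives det = 5248 - 2952*c.
Solving 5248 - 2952*c = 0 yields c = 16/9.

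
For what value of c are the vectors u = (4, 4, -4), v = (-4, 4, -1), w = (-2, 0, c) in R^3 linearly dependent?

The set is linearly dependent precisely when det[u; v; w] = 0.
Expanding, det = 32*c - 24.
Setting this to zero gives c = 3/4.

c = 3/4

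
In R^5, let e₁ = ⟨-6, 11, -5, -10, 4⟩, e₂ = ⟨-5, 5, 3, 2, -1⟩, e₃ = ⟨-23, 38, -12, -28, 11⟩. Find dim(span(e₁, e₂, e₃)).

Row-reduce the 3×5 matrix with these as rows.
Reduction leaves 2 leading entries, giving rank 2.

2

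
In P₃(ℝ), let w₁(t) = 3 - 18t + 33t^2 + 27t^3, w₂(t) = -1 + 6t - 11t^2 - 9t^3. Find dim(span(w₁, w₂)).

dim = 1

Represent each element by its coordinate vector in ℝ⁴.
Put the 4×2 matrix [w₁|w₂] into echelon form.
Reduction leaves 1 leading entry, giving rank 1.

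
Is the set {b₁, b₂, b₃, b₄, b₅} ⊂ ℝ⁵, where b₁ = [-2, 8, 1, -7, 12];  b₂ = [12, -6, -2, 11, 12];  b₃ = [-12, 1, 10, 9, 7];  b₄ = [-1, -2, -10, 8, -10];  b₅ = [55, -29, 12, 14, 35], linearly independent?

linearly dependent

Row-reduce the matrix whose columns are b₁, b₂, b₃, b₄, b₅.
The reduction yields 4 nonzero rows, so the rank is 4.
Since rank 4 < 5, the set is linearly dependent.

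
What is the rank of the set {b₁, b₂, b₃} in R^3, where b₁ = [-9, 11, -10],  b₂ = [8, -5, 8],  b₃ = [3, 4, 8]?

rank 3

Apply Gaussian elimination to the matrix whose rows are b₁, b₂, b₃.
The echelon form has 3 nonzero rows, so the rank is 3.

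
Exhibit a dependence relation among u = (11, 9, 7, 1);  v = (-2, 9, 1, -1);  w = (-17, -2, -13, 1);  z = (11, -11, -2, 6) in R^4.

2u - 3v + w - z = 0

Solve the homogeneous system with u, v, w, z as columns by row-reducing the coefficient matrix.
A generator of the null space is (2, -3, 1, -1).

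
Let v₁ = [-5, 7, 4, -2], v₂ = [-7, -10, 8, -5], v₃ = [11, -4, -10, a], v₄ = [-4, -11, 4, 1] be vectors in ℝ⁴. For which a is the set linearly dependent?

a = 5

Place the vectors as rows of a 4×4 matrix; dependence ⇔ determinant zero.
Cofactor expansion gives det = 120*a - 600.
Setting this to zero gives a = 5.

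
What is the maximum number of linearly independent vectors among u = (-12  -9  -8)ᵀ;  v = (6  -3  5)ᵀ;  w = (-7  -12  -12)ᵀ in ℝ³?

3

Put the 3×3 matrix [u|v|w] into echelon form.
Exactly 3 pivots survive; hence the rank is 3.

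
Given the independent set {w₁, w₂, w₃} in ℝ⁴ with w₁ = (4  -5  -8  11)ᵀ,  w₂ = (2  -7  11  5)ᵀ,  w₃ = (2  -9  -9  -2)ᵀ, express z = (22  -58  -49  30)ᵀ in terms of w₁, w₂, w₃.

Solve the system with w₁, w₂, w₃ as columns and z as the right-hand side.
Row-reducing the augmented matrix gives the unique coefficients (α₁, α₂, α₃) = (3, 1, 4).

z = 3w₁ + w₂ + 4w₃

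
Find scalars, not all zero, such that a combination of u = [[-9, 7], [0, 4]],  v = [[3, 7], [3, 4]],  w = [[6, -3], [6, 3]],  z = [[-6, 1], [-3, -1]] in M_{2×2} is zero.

u - v - w - 3z = 0

Take coordinates with respect to {E₁₁, E₁₂, E₂₁, E₂₂}.
Set up α₁u + … + α₄z = 0 and solve the homogeneous system.
A generator of the null space is (1, -1, -1, -3).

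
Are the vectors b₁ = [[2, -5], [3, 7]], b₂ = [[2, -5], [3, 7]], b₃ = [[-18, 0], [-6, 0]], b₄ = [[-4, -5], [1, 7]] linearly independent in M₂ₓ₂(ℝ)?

Take coordinates with respect to the standard basis {E₁₁, E₁₂, E₂₁, E₂₂}.
Two of the vectors are equal, giving an immediate dependence.

linearly dependent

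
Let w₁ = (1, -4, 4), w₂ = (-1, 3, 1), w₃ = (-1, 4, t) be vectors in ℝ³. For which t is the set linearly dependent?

Place the vectors as rows of a 3×3 matrix; dependence ⇔ determinant zero.
The determinant works out to -t - 4.
This vanishes exactly when t = -4.

t = -4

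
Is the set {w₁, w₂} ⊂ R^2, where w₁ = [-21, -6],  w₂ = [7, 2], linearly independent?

Row-reduce the matrix whose columns are w₁, w₂.
The reduction yields 1 nonzero row, so the rank is 1.
Since rank 1 < 2, the set is linearly dependent.

linearly dependent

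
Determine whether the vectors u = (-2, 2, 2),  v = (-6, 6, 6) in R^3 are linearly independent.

linearly dependent

Row-reduce the matrix whose columns are u, v.
The reduction yields 1 nonzero row, so the rank is 1.
Since rank 1 < 2, the set is linearly dependent.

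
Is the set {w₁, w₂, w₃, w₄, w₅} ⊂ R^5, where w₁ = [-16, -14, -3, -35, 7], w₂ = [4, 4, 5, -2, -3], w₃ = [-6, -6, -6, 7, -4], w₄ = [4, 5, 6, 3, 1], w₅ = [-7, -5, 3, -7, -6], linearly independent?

Form the 5×5 matrix with these as columns; its determinant is 0.
A zero determinant means the columns are linearly dependent.
Indeed w₁ + 3w₂ + 3w₃ + 2w₄ - 2w₅ = 0.

linearly dependent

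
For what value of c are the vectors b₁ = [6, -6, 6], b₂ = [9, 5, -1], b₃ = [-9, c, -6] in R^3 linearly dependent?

c = 24/5

Place the vectors as rows of a 3×3 matrix; dependence ⇔ determinant zero.
Cofactor expansion gives det = 60*c - 288.
Setting this to zero gives c = 24/5.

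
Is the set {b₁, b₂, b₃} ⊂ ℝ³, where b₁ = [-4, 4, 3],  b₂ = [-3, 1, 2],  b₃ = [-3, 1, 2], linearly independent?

Two of the vectors are equal, giving an immediate dependence.

linearly dependent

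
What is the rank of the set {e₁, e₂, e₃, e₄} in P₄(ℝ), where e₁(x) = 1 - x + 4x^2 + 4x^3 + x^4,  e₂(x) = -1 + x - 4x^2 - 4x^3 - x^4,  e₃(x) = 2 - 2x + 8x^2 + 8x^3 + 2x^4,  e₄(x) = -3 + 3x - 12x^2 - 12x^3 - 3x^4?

1

Represent each element by its coordinate vector in ℝ⁵.
Apply Gaussian elimination to the matrix whose rows are e₁, e₂, e₃, e₄.
The echelon form has 1 nonzero row, so the rank is 1.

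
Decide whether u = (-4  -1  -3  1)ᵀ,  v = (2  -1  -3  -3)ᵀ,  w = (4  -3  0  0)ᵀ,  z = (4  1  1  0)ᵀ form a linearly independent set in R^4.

linearly independent

Form the 4×4 matrix with these as columns; its determinant is 146.
A nonzero determinant means the columns are linearly independent.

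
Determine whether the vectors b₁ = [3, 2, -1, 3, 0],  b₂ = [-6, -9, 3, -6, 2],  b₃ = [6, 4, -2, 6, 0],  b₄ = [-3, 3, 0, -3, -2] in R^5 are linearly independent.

Place the vectors as rows of a 4×5 matrix and reduce to echelon form.
The reduction yields 2 nonzero rows, so the rank is 2.
Since rank 2 < 4, the set is linearly dependent.

linearly dependent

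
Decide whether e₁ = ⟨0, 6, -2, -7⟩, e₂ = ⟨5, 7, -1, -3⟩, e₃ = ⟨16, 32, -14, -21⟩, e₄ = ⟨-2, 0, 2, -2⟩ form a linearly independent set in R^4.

linearly dependent

Place the vectors as rows of a 4×4 matrix and reduce to echelon form.
The reduction yields 3 nonzero rows, so the rank is 3.
Since rank 3 < 4, the set is linearly dependent.
Indeed 3e₁ + 2e₂ - e₃ - 3e₄ = 0.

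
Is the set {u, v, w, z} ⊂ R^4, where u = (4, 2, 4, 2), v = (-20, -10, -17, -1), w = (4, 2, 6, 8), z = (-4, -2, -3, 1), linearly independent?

linearly dependent

Row-reduce the matrix whose columns are u, v, w, z.
The reduction yields 2 nonzero rows, so the rank is 2.
Since rank 2 < 4, the set is linearly dependent.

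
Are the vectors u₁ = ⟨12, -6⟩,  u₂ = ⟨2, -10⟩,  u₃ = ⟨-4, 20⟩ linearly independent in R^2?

linearly dependent

There are 3 vectors in a 2-dimensional space, so they cannot be linearly independent.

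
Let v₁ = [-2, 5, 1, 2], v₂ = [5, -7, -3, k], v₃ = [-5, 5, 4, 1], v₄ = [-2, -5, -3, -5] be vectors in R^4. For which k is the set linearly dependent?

The vectors are dependent exactly when the determinant of the matrix with rows v₁, v₂, v₃, v₄ vanishes.
Expanding, det = -90*k - 171.
Solving -90*k - 171 = 0 yields k = -19/10.

k = -19/10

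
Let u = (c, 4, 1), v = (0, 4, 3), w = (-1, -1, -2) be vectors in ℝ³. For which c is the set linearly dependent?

The set is linearly dependent precisely when det[u; v; w] = 0.
Expanding, det = -5*c - 8.
This vanishes exactly when c = -8/5.

c = -8/5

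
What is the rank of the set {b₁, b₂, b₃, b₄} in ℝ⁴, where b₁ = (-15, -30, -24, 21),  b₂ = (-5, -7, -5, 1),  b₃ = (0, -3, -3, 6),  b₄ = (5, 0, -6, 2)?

3

Row-reduce the 4×4 matrix with these as rows.
Reduction leaves 3 leading entries, giving rank 3.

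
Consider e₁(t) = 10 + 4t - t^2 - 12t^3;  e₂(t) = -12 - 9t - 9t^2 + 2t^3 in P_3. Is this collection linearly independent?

linearly independent

Write each element as a coordinate vector in ℝ⁴ using {1, t, …, t^3}.
Row-reduce the matrix whose columns are e₁, e₂.
The reduction yields 2 nonzero rows, so the rank is 2.
Since rank = 2 (the number of vectors), the set is linearly independent.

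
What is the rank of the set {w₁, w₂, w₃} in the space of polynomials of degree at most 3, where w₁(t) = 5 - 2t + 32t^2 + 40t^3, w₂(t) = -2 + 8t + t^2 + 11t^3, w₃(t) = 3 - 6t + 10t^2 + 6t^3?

Use coordinates relative to {1, t, …, t^3}.
Row-reduce the 3×4 matrix with these as rows.
There are 2 pivot columns, so rank = 2.

rank 2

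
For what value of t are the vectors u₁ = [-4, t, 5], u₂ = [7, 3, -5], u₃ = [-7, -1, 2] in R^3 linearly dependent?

The set is linearly dependent precisely when det[u₁; u₂; u₃] = 0.
The determinant works out to 21*t + 66.
Solving 21*t + 66 = 0 yields t = -22/7.

t = -22/7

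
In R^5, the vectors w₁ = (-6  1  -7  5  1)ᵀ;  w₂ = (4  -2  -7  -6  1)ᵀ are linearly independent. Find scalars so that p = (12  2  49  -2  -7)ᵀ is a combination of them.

p = -4w₁ - 3w₂

Set up the augmented matrix [w₁ | w₂ | p] and row-reduce.
Row-reducing the augmented matrix gives the unique coefficients (a₁, a₂) = (-4, -3).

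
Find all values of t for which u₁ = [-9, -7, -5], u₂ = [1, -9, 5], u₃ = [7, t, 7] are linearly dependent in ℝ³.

The vectors are dependent exactly when the determinant of the matrix with rows u₁, u₂, u₃ vanishes.
The determinant works out to 40*t + 56.
Solving 40*t + 56 = 0 yields t = -7/5.

t = -7/5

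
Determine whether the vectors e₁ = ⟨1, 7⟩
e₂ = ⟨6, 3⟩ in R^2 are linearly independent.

linearly independent

The matrix [e₁|e₂] has determinant -39.
A nonzero determinant means the columns are linearly independent.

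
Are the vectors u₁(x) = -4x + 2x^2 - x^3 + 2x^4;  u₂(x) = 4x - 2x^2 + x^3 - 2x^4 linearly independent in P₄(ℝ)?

Write each element as a coordinate vector in ℝ⁵ using {1, x, …, x^4}.
Place the vectors as rows of a 2×5 matrix and reduce to echelon form.
The reduction yields 1 nonzero row, so the rank is 1.
Since rank 1 < 2, the set is linearly dependent.
Indeed u₁ + u₂ = 0.

linearly dependent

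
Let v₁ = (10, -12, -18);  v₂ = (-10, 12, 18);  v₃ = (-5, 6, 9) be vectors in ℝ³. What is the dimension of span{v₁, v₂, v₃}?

Put the 3×3 matrix [v₁|v₂|v₃] into echelon form.
There is 1 pivot column, so rank = 1.

1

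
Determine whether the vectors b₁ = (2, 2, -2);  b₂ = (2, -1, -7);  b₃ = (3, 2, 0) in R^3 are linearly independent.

linearly independent

Form the 3×3 matrix with these as columns; its determinant is -28.
A nonzero determinant means the columns are linearly independent.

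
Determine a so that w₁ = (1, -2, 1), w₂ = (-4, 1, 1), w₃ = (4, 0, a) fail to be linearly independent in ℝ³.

a = -12/7

The set is linearly dependent precisely when det[w₁; w₂; w₃] = 0.
Expanding, det = -7*a - 12.
Setting this to zero gives a = -12/7.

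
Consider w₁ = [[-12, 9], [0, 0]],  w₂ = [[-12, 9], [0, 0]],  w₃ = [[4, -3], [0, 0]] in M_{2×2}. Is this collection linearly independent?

linearly dependent

Take coordinates with respect to the standard basis {E₁₁, E₁₂, E₂₁, E₂₂}.
One vector is a scalar multiple of another, so the set is dependent.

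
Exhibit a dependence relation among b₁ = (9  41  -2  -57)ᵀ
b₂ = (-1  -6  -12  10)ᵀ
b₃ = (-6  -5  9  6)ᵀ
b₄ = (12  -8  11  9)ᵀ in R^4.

Solve the homogeneous system with b₁, b₂, b₃, b₄ as columns by row-reducing the coefficient matrix.
The free variable yields coefficients (1, 3, 3, 1) (any nonzero multiple also works).

b₁ + 3b₂ + 3b₃ + b₄ = 0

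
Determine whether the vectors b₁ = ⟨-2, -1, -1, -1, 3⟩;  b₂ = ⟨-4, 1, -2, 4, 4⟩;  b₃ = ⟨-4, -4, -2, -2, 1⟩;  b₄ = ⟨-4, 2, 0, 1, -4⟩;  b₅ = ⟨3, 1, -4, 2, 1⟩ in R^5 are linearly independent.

linearly independent

The matrix [b₁|b₂|b₃|b₄|b₅] has determinant -1651.
A nonzero determinant means the columns are linearly independent.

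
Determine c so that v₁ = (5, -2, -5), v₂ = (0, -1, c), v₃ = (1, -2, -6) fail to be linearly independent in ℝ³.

c = -25/8

Place the vectors as rows of a 3×3 matrix; dependence ⇔ determinant zero.
Cofactor expansion gives det = 8*c + 25.
Solving 8*c + 25 = 0 yields c = -25/8.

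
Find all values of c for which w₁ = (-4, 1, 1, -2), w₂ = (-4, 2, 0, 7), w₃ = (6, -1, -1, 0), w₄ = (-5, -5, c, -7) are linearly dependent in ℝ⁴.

The set is linearly dependent precisely when det[w₁; w₂; w₃; w₄] = 0.
The determinant works out to 18 - 30*c.
Setting this to zero gives c = 3/5.

c = 3/5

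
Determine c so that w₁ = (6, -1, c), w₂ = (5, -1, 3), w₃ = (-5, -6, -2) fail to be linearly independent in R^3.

Dependence holds iff the 3×3 matrix [w₁ w₂ w₃] is singular.
Expanding, det = 125 - 35*c.
Solving 125 - 35*c = 0 yields c = 25/7.

c = 25/7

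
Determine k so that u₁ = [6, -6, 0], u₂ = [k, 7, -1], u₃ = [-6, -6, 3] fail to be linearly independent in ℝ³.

k = -3

Dependence holds iff the 3×3 matrix [u₁ u₂ u₃] is singular.
The determinant works out to 18*k + 54.
This vanishes exactly when k = -3.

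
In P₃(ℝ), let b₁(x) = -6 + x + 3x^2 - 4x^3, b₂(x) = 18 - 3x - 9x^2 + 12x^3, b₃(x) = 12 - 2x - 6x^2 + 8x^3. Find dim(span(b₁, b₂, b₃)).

Represent each element by its coordinate vector in ℝ⁴.
Apply Gaussian elimination to the matrix whose rows are b₁, b₂, b₃.
Exactly 1 pivot survives; hence the rank is 1.

dim = 1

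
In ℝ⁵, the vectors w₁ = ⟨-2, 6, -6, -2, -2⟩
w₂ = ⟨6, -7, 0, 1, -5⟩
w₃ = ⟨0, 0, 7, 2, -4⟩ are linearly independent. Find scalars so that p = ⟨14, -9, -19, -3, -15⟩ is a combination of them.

p = 2w₁ + 3w₂ - w₃

Set up the augmented matrix [w₁ | w₂ | w₃ | p] and row-reduce.
Row-reducing the augmented matrix gives the unique coefficients (a₁, a₂, a₃) = (2, 3, -1).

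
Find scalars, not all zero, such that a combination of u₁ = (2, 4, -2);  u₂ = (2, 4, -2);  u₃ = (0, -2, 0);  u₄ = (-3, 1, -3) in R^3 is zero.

u₁ - u₂ = 0

Row-reduce the matrix with u₁, u₂, u₃, u₄ as columns; the null space gives the coefficients.
One solution (up to scaling) is (1, -1, 0, 0).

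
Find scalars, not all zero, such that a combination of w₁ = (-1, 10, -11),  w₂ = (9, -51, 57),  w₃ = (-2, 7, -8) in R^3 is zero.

Set up α₁w₁ + … + α₃w₃ = 0 and solve the homogeneous system.
The free variable yields coefficients (3, 1, 3) (any nonzero multiple also works).

3w₁ + w₂ + 3w₃ = 0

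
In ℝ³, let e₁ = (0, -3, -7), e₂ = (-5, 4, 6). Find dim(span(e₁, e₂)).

dim = 2

Put the 3×2 matrix [e₁|e₂] into echelon form.
The echelon form has 2 nonzero rows, so the rank is 2.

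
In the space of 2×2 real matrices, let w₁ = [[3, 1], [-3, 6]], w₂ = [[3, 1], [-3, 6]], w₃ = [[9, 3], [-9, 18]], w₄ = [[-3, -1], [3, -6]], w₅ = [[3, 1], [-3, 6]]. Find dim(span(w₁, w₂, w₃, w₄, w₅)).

1

Use coordinates relative to {E₁₁, E₁₂, E₂₁, E₂₂}.
Row-reduce the 5×4 matrix with these as rows.
The echelon form has 1 nonzero row, so the rank is 1.
(With 5 elements in a 4-dimensional space the rank is at most 4.)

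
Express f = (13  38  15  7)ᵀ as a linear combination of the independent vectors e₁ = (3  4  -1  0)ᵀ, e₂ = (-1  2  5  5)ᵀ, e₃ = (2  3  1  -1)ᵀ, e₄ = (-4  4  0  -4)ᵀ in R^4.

Write f = α₁e₁ + … + α₄e₄ and equate components.
Row-reducing the augmented matrix gives the unique coefficients (α₁, …, α₄) = (4, 3, 4, 1).

f = 4e₁ + 3e₂ + 4e₃ + e₄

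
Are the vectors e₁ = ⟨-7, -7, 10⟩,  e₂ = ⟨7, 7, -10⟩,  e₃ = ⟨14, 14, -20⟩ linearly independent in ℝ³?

linearly dependent

Row-reduce the matrix whose columns are e₁, e₂, e₃.
The reduction yields 1 nonzero row, so the rank is 1.
Since rank 1 < 3, the set is linearly dependent.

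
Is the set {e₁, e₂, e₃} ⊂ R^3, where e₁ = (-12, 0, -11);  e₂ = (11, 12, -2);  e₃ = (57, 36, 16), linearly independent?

Place the vectors as rows of a 3×3 matrix and reduce to echelon form.
The reduction yields 2 nonzero rows, so the rank is 2.
Since rank 2 < 3, the set is linearly dependent.
Indeed 2e₁ - 3e₂ + e₃ = 0.

linearly dependent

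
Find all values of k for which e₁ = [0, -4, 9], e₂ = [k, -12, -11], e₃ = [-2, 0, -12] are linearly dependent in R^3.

Dependence holds iff the 3×3 matrix [e₁ e₂ e₃] is singular.
Expanding, det = -48*k - 304.
This vanishes exactly when k = -19/3.

k = -19/3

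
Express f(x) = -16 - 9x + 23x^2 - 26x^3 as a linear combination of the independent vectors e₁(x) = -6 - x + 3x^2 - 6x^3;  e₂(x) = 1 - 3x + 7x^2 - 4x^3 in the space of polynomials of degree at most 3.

Work in coordinates with respect to the standard basis {1, x, …, x^3}.
Set up the augmented matrix [e₁ | e₂ | f] and row-reduce.
Back-substitution yields (a₁, a₂) = (3, 2).

f = 3e₁ + 2e₂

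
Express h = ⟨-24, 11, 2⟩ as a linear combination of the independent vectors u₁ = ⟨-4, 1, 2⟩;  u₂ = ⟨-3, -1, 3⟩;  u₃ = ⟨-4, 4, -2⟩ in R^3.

h = -u₁ + 4u₂ + 4u₃

Write h = c₁u₁ + … + c₃u₃ and equate components.
Back-substitution yields (c₁, c₂, c₃) = (-1, 4, 4).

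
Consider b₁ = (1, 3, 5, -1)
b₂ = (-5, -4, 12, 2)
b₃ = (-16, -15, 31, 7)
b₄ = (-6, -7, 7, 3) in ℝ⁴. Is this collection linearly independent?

linearly dependent

Row-reduce the matrix whose columns are b₁, b₂, b₃, b₄.
The reduction yields 2 nonzero rows, so the rank is 2.
Since rank 2 < 4, the set is linearly dependent.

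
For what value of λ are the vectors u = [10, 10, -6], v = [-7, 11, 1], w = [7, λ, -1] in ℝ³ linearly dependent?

λ = -11

The set is linearly dependent precisely when det[u; v; w] = 0.
Cofactor expansion gives det = 32*λ + 352.
This vanishes exactly when λ = -11.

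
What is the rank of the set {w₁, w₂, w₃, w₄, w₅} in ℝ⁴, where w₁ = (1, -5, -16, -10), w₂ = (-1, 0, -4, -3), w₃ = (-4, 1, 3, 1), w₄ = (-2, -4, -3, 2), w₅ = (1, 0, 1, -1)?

Apply Gaussian elimination to the matrix whose rows are w₁, w₂, w₃, w₄, w₅.
The echelon form has 4 nonzero rows, so the rank is 4.
(With 5 elements in a 4-dimensional space the rank is at most 4.)

rank 4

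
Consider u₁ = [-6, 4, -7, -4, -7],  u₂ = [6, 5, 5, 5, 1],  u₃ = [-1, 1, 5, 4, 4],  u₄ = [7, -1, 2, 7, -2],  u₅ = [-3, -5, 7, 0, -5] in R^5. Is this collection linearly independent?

linearly independent

Place the vectors as rows of a 5×5 matrix and reduce to echelon form.
The reduction yields 5 nonzero rows, so the rank is 5.
Since rank = 5 (the number of vectors), the set is linearly independent.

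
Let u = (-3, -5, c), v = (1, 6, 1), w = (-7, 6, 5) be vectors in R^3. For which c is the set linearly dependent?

Place the vectors as rows of a 3×3 matrix; dependence ⇔ determinant zero.
The determinant works out to 48*c - 12.
This vanishes exactly when c = 1/4.

c = 1/4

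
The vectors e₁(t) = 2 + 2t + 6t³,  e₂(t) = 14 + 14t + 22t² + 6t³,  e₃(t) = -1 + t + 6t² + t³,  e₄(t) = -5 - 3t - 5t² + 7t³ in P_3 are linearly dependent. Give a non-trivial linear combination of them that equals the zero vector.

3e₁ - e₂ + 2e₃ - 2e₄ = 0

Pass to coordinate vectors relative to the basis {1, t, …, t³}.
Write the vectors as columns of a matrix and find a nonzero vector in its null space.
The free variable yields coefficients (3, -1, 2, -2) (any nonzero multiple also works).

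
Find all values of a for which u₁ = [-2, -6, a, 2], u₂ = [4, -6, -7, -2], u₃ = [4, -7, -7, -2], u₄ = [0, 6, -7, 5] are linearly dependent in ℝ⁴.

The set is linearly dependent precisely when det[u₁; u₂; u₃; u₄] = 0.
Cofactor expansion gives det = 42 - 20*a.
Setting this to zero gives a = 21/10.

a = 21/10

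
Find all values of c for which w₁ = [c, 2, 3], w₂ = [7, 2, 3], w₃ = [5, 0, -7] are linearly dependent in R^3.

c = 7

Dependence holds iff the 3×3 matrix [w₁ w₂ w₃] is singular.
Expanding, det = 98 - 14*c.
Solving 98 - 14*c = 0 yields c = 7.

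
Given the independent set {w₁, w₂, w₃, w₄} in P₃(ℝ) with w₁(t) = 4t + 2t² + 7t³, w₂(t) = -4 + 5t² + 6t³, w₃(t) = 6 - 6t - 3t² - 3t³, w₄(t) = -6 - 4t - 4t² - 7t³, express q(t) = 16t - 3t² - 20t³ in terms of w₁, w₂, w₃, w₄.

Take coordinate vectors relative to {1, t, …, t³}.
Set up the augmented matrix [w₁ | w₂ | w₃ | w₄ | q] and row-reduce.
Row-reducing the augmented matrix gives the unique coefficients (c₁, …, c₄) = (-4, -3, -4, -2).

q = -4w₁ - 3w₂ - 4w₃ - 2w₄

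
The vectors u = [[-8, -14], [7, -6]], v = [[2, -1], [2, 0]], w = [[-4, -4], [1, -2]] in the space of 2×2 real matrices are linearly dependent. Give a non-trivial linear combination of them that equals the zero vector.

Pass to coordinate vectors relative to the basis {E₁₁, E₁₂, E₂₁, E₂₂}.
Set up α₁u + … + α₃w = 0 and solve the homogeneous system.
One solution (up to scaling) is (1, -2, -3).

u - 2v - 3w = 0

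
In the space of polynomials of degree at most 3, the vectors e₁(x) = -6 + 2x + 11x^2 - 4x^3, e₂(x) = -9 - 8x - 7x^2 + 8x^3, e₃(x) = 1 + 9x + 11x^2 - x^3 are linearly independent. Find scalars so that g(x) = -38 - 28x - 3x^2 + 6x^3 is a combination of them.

g = 3e₁ + 2e₂ - 2e₃

Take coordinate vectors relative to {1, x, …, x^3}.
Set up the augmented matrix [e₁ | e₂ | e₃ | g] and row-reduce.
Row-reducing the augmented matrix gives the unique coefficients (a₁, a₂, a₃) = (3, 2, -2).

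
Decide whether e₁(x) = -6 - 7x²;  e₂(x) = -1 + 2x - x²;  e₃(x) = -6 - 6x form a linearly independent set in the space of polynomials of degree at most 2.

Take coordinates with respect to the standard basis {1, x, x²}.
Row-reduce the matrix whose columns are e₁, e₂, e₃.
The reduction yields 3 nonzero rows, so the rank is 3.
Since rank = 3 (the number of vectors), the set is linearly independent.

linearly independent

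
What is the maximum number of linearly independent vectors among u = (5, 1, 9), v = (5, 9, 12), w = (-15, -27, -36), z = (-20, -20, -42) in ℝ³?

Put the 3×4 matrix [u|v|w|z] into echelon form.
Reduction leaves 2 leading entries, giving rank 2.
(With 4 elements in a 3-dimensional space the rank is at most 3.)

2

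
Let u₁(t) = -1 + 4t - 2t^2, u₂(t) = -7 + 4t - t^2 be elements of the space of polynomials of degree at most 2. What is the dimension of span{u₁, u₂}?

Pass to coordinate vectors with respect to the basis {1, t, t^2}.
Form the matrix with u₁, u₂ as columns and reduce.
The echelon form has 2 nonzero rows, so the rank is 2.

dim = 2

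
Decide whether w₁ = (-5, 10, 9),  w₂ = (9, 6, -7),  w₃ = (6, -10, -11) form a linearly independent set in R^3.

The matrix [w₁|w₂|w₃] has determinant 116.
A nonzero determinant means the columns are linearly independent.

linearly independent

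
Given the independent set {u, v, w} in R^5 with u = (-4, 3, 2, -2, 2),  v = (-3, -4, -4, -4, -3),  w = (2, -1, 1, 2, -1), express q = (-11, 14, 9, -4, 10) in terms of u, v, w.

Solve the system with u, v, w as columns and q as the right-hand side.
Back-substitution yields (c₁, c₂, c₃) = (3, -1, -1).

q = 3u - v - w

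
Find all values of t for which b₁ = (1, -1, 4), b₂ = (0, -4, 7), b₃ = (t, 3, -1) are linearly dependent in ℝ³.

t = 17/9

The vectors are dependent exactly when the determinant of the matrix with rows b₁, b₂, b₃ vanishes.
Cofactor expansion gives det = 9*t - 17.
Setting this to zero gives t = 17/9.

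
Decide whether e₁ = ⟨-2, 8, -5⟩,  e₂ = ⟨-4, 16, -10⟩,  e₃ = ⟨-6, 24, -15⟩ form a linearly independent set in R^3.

One vector is a scalar multiple of another, so the set is dependent.

linearly dependent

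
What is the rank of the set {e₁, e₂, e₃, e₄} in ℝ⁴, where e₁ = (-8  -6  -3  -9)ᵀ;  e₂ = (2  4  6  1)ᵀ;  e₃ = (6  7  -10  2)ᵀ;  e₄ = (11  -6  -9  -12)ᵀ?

Put the 4×4 matrix [e₁|e₂|e₃|e₄] into echelon form.
Reduction leaves 4 leading entries, giving rank 4.

rank 4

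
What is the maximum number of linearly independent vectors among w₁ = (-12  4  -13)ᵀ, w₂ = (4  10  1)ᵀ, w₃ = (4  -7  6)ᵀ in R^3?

Row-reduce the 3×3 matrix with these as rows.
Exactly 2 pivots survive; hence the rank is 2.

2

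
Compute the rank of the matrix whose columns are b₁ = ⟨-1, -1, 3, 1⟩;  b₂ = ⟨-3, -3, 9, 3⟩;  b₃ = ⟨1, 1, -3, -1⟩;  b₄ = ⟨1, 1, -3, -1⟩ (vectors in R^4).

1

Apply Gaussian elimination to the matrix whose rows are b₁, b₂, b₃, b₄.
There is 1 pivot column, so rank = 1.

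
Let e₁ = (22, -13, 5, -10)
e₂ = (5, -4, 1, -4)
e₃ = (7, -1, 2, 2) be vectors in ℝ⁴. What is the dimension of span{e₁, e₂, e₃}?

Row-reduce the 3×4 matrix with these as rows.
There are 2 pivot columns, so rank = 2.

dim = 2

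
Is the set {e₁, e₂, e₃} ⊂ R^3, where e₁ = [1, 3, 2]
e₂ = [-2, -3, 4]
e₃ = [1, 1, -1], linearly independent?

linearly independent

Row-reduce the matrix whose columns are e₁, e₂, e₃.
The reduction yields 3 nonzero rows, so the rank is 3.
Since rank = 3 (the number of vectors), the set is linearly independent.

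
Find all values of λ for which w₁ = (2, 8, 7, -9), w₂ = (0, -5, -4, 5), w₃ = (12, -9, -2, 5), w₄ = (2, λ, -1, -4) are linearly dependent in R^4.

λ = 1/2

Place the vectors as rows of a 4×4 matrix; dependence ⇔ determinant zero.
Expanding, det = 16 - 32*λ.
Setting this to zero gives λ = 1/2.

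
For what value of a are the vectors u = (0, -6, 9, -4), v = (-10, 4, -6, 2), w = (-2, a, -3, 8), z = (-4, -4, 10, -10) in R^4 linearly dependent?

a = -10/7

The set is linearly dependent precisely when det[u; v; w; z] = 0.
The determinant works out to 476*a + 680.
Setting this to zero gives a = -10/7.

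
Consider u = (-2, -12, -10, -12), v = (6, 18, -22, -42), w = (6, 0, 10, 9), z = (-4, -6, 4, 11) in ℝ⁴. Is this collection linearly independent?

The matrix [u|v|w|z] has determinant 0.
A zero determinant means the columns are linearly dependent.

linearly dependent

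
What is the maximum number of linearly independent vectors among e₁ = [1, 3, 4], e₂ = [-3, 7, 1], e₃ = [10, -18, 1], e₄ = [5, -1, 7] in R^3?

Apply Gaussian elimination to the matrix whose rows are e₁, e₂, e₃, e₄.
There are 2 pivot columns, so rank = 2.
(With 4 elements in a 3-dimensional space the rank is at most 3.)

2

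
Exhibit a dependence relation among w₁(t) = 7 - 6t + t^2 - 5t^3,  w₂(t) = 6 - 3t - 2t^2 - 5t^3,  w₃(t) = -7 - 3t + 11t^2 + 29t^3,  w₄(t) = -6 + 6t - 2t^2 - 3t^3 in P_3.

Take coordinates with respect to {1, t, …, t^3}.
Solve the homogeneous system with w₁, w₂, w₃, w₄ as columns by row-reducing the coefficient matrix.
A generator of the null space is (1, 3, 1, 3).

w₁ + 3w₂ + w₃ + 3w₄ = 0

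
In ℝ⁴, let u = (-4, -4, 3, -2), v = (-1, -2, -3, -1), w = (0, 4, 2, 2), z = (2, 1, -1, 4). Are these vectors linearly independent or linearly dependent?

Place the vectors as rows of a 4×4 matrix and reduce to echelon form.
The reduction yields 4 nonzero rows, so the rank is 4.
Since rank = 4 (the number of vectors), the set is linearly independent.

linearly independent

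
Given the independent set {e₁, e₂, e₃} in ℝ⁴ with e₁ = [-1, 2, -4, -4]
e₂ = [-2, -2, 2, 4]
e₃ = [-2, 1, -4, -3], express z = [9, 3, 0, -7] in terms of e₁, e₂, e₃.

Write z = a₁e₁ + … + a₃e₃ and equate components.
The system has the unique solution (a₁, a₂, a₃) = (-3, -4, 1).

z = -3e₁ - 4e₂ + e₃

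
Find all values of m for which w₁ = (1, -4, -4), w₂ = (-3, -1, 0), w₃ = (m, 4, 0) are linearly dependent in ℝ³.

m = 12

Dependence holds iff the 3×3 matrix [w₁ w₂ w₃] is singular.
The determinant works out to 48 - 4*m.
Setting this to zero gives m = 12.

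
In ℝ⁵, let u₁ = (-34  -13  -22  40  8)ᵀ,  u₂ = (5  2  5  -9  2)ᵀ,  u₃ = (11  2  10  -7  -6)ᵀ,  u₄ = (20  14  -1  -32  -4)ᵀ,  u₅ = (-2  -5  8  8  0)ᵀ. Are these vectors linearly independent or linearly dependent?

Row-reduce the matrix whose columns are u₁, u₂, u₃, u₄, u₅.
The reduction yields 3 nonzero rows, so the rank is 3.
Since rank 3 < 5, the set is linearly dependent.
Indeed 2u₁ + 3u₂ + 3u₃ + u₄ = 0.

linearly dependent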